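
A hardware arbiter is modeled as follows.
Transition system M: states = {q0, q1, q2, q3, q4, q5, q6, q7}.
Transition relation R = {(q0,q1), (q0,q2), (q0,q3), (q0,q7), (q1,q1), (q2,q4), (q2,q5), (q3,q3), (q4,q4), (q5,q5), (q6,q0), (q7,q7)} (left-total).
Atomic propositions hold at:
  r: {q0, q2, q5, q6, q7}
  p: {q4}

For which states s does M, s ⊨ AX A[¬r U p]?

Sat(¬r) = {q1, q3, q4}
A[¬r U p]: least fixpoint, start Z0 = Sat(p) = {q4}, add states in Sat(¬r) with every successor in Z. Already a fixed point.
Sat(A[¬r U p]) = {q4}
Sat(AX A[¬r U p]) = {s : every successor in {q4}} = {q4}

{q4}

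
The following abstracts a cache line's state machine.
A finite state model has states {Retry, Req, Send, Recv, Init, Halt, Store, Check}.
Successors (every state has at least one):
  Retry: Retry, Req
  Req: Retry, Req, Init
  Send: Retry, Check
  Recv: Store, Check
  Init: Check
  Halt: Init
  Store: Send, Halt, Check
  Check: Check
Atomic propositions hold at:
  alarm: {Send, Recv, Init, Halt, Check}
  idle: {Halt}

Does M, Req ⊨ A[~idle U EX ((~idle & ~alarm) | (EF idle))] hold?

Sat(~idle) = {Retry, Req, Send, Recv, Init, Store, Check}
Sat(~alarm) = {Retry, Req, Store}
Sat(~idle & ~alarm) = {Retry, Req, Store}
EF idle: least fixpoint, start Z0 = {Halt}, add states with some successor in Z. Z1 = {Halt, Store}; Z2 = {Recv, Halt, Store}; fixed.
Sat(EF idle) = {Recv, Halt, Store}
Sat((~idle & ~alarm) | (EF idle)) = {Retry, Req, Recv, Halt, Store}
Sat(EX ((~idle & ~alarm) | (EF idle))) = {s : some successor in {Retry, Req, Recv, Halt, Store}} = {Retry, Req, Send, Recv, Store}
A[~idle U EX ((~idle & ~alarm) | (EF idle))]: least fixpoint, start Z0 = Sat(EX ((~idle & ~alarm) | (EF idle))) = {Retry, Req, Send, Recv, Store}, add states in Sat(~idle) with every successor in Z. Already a fixed point.
Sat(A[~idle U EX ((~idle & ~alarm) | (EF idle))]) = {Retry, Req, Send, Recv, Store}
Req ∈ Sat(A[~idle U EX ((~idle & ~alarm) | (EF idle))]) = {Retry, Req, Send, Recv, Store}, so the formula holds at Req.

Yes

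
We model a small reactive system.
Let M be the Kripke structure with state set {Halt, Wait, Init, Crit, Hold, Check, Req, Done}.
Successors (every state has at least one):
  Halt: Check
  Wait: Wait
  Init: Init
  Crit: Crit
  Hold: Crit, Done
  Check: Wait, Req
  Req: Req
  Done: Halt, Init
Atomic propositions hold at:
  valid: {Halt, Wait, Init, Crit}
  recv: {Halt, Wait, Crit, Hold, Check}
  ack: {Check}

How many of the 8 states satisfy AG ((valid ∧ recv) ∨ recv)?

Sat(valid ∧ recv) = {Halt, Wait, Crit}
Sat((valid ∧ recv) ∨ recv) = {Halt, Wait, Crit, Hold, Check}
AG ((valid ∧ recv) ∨ recv): greatest fixpoint, start Z0 = {Halt, Wait, Crit, Hold, Check}, keep only states in Sat with every successor in Z. Z1 = {Halt, Wait, Crit}; Z2 = {Wait, Crit}; fixed.
Sat(AG ((valid ∧ recv) ∨ recv)) = {Wait, Crit}
|Sat(AG ((valid ∧ recv) ∨ recv))| = |{Wait, Crit}| = 2.

2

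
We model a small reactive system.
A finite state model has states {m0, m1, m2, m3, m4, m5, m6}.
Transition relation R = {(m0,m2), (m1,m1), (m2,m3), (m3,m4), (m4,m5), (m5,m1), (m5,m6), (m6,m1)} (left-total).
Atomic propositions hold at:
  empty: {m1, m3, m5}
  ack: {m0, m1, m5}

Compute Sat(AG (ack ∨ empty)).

Sat(ack ∨ empty) = {m0, m1, m3, m5}
AG (ack ∨ empty): greatest fixpoint, start Z0 = {m0, m1, m3, m5}, keep only states in Sat with every successor in Z. Z1 = {m1}; fixed.
Sat(AG (ack ∨ empty)) = {m1}

{m1}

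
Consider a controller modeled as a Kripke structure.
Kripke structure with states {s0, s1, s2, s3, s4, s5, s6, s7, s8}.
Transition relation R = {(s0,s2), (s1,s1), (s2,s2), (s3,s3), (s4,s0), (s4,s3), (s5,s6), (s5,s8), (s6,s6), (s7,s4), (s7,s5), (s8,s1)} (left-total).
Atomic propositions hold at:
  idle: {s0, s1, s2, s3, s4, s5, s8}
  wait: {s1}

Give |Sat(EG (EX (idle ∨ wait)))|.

8

Sat(idle ∨ wait) = {s0, s1, s2, s3, s4, s5, s8}
Sat(EX (idle ∨ wait)) = {s : some successor in {s0, s1, s2, s3, s4, s5, s8}} = {s0, s1, s2, s3, s4, s5, s7, s8}
EG (EX (idle ∨ wait)): greatest fixpoint, start Z0 = {s0, s1, s2, s3, s4, s5, s7, s8}, keep only states in Sat with some successor in Z. Already a fixed point.
Sat(EG (EX (idle ∨ wait))) = {s0, s1, s2, s3, s4, s5, s7, s8}
|Sat(EG (EX (idle ∨ wait)))| = |{s0, s1, s2, s3, s4, s5, s7, s8}| = 8.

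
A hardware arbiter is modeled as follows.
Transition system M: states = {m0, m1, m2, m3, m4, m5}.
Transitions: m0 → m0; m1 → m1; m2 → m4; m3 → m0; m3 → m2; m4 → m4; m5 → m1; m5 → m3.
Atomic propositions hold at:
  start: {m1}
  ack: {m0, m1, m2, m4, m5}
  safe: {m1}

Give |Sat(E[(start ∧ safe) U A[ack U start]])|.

1

Sat(start ∧ safe) = {m1}
A[ack U start]: least fixpoint, start Z0 = Sat(start) = {m1}, add states in Sat(ack) with every successor in Z. Already a fixed point.
Sat(A[ack U start]) = {m1}
E[(start ∧ safe) U A[ack U start]]: least fixpoint, start Z0 = Sat(A[ack U start]) = {m1}, add states in Sat(start ∧ safe) with some successor in Z. Already a fixed point.
Sat(E[(start ∧ safe) U A[ack U start]]) = {m1}
|Sat(E[(start ∧ safe) U A[ack U start]])| = |{m1}| = 1.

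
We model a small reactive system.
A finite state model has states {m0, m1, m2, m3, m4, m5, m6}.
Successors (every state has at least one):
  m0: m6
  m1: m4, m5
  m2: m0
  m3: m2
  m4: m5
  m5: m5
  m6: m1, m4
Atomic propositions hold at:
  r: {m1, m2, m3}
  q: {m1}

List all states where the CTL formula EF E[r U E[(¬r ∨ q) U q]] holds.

Sat(¬r) = {m0, m4, m5, m6}
Sat(¬r ∨ q) = {m0, m1, m4, m5, m6}
E[(¬r ∨ q) U q]: least fixpoint, start Z0 = Sat(q) = {m1}, add states in Sat(¬r ∨ q) with some successor in Z. Z1 = {m1, m6}; Z2 = {m0, m1, m6}; fixed.
Sat(E[(¬r ∨ q) U q]) = {m0, m1, m6}
E[r U E[(¬r ∨ q) U q]]: least fixpoint, start Z0 = Sat(E[(¬r ∨ q) U q]) = {m0, m1, m6}, add states in Sat(r) with some successor in Z. Z1 = {m0, m1, m2, m6}; Z2 = {m0, m1, m2, m3, m6}; fixed.
Sat(E[r U E[(¬r ∨ q) U q]]) = {m0, m1, m2, m3, m6}
EF E[r U E[(¬r ∨ q) U q]]: least fixpoint, start Z0 = {m0, m1, m2, m3, m6}, add states with some successor in Z. Already a fixed point.
Sat(EF E[r U E[(¬r ∨ q) U q]]) = {m0, m1, m2, m3, m6}

{m0, m1, m2, m3, m6}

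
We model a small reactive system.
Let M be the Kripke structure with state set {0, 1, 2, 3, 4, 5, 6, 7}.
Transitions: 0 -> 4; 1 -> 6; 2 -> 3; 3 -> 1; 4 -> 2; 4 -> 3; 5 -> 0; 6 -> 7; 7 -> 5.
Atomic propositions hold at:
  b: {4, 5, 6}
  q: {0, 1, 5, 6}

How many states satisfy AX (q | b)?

5

Sat(q | b) = {0, 1, 4, 5, 6}
Sat(AX (q | b)) = {s : every successor in {0, 1, 4, 5, 6}} = {0, 1, 3, 5, 7}
|Sat(AX (q | b))| = |{0, 1, 3, 5, 7}| = 5.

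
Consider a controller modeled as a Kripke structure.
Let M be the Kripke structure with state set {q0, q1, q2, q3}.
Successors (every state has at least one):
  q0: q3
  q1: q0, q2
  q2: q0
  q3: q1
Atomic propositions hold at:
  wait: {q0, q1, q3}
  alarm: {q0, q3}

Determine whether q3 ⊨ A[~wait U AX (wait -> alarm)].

Sat(~wait) = {q2}
Sat(wait -> alarm) = {q0, q2, q3}
Sat(AX (wait -> alarm)) = {s : every successor in {q0, q2, q3}} = {q0, q1, q2}
A[~wait U AX (wait -> alarm)]: least fixpoint, start Z0 = Sat(AX (wait -> alarm)) = {q0, q1, q2}, add states in Sat(~wait) with every successor in Z. Already a fixed point.
Sat(A[~wait U AX (wait -> alarm)]) = {q0, q1, q2}
q3 ∉ Sat(A[~wait U AX (wait -> alarm)]) = {q0, q1, q2}, so the formula does not hold at q3.

No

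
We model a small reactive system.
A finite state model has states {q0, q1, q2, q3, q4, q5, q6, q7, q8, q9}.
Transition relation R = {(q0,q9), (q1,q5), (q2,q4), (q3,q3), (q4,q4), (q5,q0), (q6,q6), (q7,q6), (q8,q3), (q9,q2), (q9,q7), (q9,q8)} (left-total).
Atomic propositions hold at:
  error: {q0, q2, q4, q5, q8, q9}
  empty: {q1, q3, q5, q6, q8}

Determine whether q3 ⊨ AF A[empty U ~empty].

Sat(~empty) = {q0, q2, q4, q7, q9}
A[empty U ~empty]: least fixpoint, start Z0 = Sat(~empty) = {q0, q2, q4, q7, q9}, add states in Sat(empty) with every successor in Z. Z1 = {q0, q2, q4, q5, q7, q9}; Z2 = {q0, q1, q2, q4, q5, q7, q9}; fixed.
Sat(A[empty U ~empty]) = {q0, q1, q2, q4, q5, q7, q9}
AF A[empty U ~empty]: least fixpoint, start Z0 = {q0, q1, q2, q4, q5, q7, q9}, add states with every successor in Z. Already a fixed point.
Sat(AF A[empty U ~empty]) = {q0, q1, q2, q4, q5, q7, q9}
q3 ∉ Sat(AF A[empty U ~empty]) = {q0, q1, q2, q4, q5, q7, q9}, so the formula does not hold at q3.

No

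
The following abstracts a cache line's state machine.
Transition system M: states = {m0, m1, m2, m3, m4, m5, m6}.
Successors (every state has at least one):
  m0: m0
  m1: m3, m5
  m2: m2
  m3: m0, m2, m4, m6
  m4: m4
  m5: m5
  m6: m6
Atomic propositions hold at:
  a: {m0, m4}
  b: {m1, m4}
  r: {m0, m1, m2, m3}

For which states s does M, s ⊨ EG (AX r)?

Sat(AX r) = {s : every successor in {m0, m1, m2, m3}} = {m0, m2}
EG (AX r): greatest fixpoint, start Z0 = {m0, m2}, keep only states in Sat with some successor in Z. Already a fixed point.
Sat(EG (AX r)) = {m0, m2}

{m0, m2}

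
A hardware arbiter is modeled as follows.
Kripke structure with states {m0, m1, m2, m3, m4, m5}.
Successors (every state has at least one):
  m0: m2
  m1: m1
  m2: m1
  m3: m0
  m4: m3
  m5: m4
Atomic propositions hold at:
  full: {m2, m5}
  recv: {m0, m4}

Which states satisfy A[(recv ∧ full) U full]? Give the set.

Sat(recv ∧ full) = ∅
A[(recv ∧ full) U full]: least fixpoint, start Z0 = Sat(full) = {m2, m5}, add states in Sat(recv ∧ full) with every successor in Z. Already a fixed point.
Sat(A[(recv ∧ full) U full]) = {m2, m5}

{m2, m5}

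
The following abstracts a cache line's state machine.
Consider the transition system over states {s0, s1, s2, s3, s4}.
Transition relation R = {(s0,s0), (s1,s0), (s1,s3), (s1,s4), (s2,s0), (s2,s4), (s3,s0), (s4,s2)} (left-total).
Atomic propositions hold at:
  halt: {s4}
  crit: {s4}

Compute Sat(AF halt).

AF halt: least fixpoint, start Z0 = {s4}, add states with every successor in Z. Already a fixed point.
Sat(AF halt) = {s4}

{s4}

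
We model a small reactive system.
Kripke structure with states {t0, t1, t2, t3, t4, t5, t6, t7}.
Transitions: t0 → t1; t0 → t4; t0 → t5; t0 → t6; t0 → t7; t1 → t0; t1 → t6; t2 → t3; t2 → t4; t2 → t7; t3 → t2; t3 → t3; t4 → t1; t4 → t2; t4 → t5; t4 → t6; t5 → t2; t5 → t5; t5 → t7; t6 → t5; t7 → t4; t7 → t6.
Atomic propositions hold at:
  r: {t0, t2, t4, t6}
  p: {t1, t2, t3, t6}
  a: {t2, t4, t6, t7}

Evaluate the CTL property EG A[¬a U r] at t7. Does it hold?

Sat(¬a) = {t0, t1, t3, t5}
A[¬a U r]: least fixpoint, start Z0 = Sat(r) = {t0, t2, t4, t6}, add states in Sat(¬a) with every successor in Z. Z1 = {t0, t1, t2, t4, t6}; fixed.
Sat(A[¬a U r]) = {t0, t1, t2, t4, t6}
EG A[¬a U r]: greatest fixpoint, start Z0 = {t0, t1, t2, t4, t6}, keep only states in Sat with some successor in Z. Z1 = {t0, t1, t2, t4}; fixed.
Sat(EG A[¬a U r]) = {t0, t1, t2, t4}
t7 ∉ Sat(EG A[¬a U r]) = {t0, t1, t2, t4}, so the formula does not hold at t7.

No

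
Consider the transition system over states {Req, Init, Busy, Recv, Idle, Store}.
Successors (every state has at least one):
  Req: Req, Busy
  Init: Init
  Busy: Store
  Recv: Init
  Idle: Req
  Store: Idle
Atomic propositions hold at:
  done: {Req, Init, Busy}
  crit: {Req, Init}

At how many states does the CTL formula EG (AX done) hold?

4

Sat(AX done) = {s : every successor in {Req, Init, Busy}} = {Req, Init, Recv, Idle}
EG (AX done): greatest fixpoint, start Z0 = {Req, Init, Recv, Idle}, keep only states in Sat with some successor in Z. Already a fixed point.
Sat(EG (AX done)) = {Req, Init, Recv, Idle}
|Sat(EG (AX done))| = |{Req, Init, Recv, Idle}| = 4.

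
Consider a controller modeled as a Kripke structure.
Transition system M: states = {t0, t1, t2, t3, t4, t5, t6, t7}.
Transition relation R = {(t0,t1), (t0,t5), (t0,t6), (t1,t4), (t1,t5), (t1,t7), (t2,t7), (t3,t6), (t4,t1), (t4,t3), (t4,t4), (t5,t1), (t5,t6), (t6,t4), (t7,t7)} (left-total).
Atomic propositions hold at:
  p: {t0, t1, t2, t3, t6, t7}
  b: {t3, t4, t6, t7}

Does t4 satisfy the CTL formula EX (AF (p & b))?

Yes

Sat(p & b) = {t3, t6, t7}
AF (p & b): least fixpoint, start Z0 = {t3, t6, t7}, add states with every successor in Z. Z1 = {t2, t3, t6, t7}; fixed.
Sat(AF (p & b)) = {t2, t3, t6, t7}
Sat(EX (AF (p & b))) = {s : some successor in {t2, t3, t6, t7}} = {t0, t1, t2, t3, t4, t5, t7}
t4 ∈ Sat(EX (AF (p & b))) = {t0, t1, t2, t3, t4, t5, t7}, so the formula holds at t4.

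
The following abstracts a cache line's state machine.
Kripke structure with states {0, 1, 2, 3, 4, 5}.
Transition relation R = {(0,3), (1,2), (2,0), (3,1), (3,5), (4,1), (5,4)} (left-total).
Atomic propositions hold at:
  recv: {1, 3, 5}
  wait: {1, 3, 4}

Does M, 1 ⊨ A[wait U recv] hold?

Yes

A[wait U recv]: least fixpoint, start Z0 = Sat(recv) = {1, 3, 5}, add states in Sat(wait) with every successor in Z. Z1 = {1, 3, 4, 5}; fixed.
Sat(A[wait U recv]) = {1, 3, 4, 5}
1 ∈ Sat(A[wait U recv]) = {1, 3, 4, 5}, so the formula holds at 1.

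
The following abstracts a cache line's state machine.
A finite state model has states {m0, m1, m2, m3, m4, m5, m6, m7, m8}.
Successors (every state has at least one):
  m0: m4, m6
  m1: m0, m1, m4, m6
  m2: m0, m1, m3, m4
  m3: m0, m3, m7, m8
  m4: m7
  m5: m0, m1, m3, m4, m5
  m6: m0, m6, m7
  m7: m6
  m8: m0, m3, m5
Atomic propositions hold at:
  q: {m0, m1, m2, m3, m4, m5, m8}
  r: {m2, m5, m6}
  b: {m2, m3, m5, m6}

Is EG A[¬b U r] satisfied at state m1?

Sat(¬b) = {m0, m1, m4, m7, m8}
A[¬b U r]: least fixpoint, start Z0 = Sat(r) = {m2, m5, m6}, add states in Sat(¬b) with every successor in Z. Z1 = {m2, m5, m6, m7}; Z2 = {m2, m4, m5, m6, m7}; Z3 = {m0, m2, m4, m5, m6, m7}; fixed.
Sat(A[¬b U r]) = {m0, m2, m4, m5, m6, m7}
EG A[¬b U r]: greatest fixpoint, start Z0 = {m0, m2, m4, m5, m6, m7}, keep only states in Sat with some successor in Z. Already a fixed point.
Sat(EG A[¬b U r]) = {m0, m2, m4, m5, m6, m7}
m1 ∉ Sat(EG A[¬b U r]) = {m0, m2, m4, m5, m6, m7}, so the formula does not hold at m1.

No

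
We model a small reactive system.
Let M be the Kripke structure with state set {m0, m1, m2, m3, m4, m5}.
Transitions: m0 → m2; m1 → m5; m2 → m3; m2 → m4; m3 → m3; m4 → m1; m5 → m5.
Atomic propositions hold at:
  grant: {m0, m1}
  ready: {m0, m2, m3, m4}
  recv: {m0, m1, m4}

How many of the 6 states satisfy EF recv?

EF recv: least fixpoint, start Z0 = {m0, m1, m4}, add states with some successor in Z. Z1 = {m0, m1, m2, m4}; fixed.
Sat(EF recv) = {m0, m1, m2, m4}
|Sat(EF recv)| = |{m0, m1, m2, m4}| = 4.

4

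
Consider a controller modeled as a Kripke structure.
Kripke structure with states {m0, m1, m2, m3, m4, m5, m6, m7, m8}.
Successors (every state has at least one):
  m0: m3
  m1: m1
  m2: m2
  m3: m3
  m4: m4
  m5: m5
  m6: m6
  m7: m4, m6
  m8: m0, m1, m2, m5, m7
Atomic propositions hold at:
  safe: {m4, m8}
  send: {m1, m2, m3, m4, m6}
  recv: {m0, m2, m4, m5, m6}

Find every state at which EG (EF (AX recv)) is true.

Sat(AX recv) = {s : every successor in {m0, m2, m4, m5, m6}} = {m2, m4, m5, m6, m7}
EF (AX recv): least fixpoint, start Z0 = {m2, m4, m5, m6, m7}, add states with some successor in Z. Z1 = {m2, m4, m5, m6, m7, m8}; fixed.
Sat(EF (AX recv)) = {m2, m4, m5, m6, m7, m8}
EG (EF (AX recv)): greatest fixpoint, start Z0 = {m2, m4, m5, m6, m7, m8}, keep only states in Sat with some successor in Z. Already a fixed point.
Sat(EG (EF (AX recv))) = {m2, m4, m5, m6, m7, m8}

{m2, m4, m5, m6, m7, m8}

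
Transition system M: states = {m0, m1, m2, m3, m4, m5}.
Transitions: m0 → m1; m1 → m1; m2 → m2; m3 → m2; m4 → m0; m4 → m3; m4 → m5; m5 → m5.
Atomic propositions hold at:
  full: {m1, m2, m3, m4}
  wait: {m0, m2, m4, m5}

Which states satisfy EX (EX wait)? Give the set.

Sat(EX wait) = {s : some successor in {m0, m2, m4, m5}} = {m2, m3, m4, m5}
Sat(EX (EX wait)) = {s : some successor in {m2, m3, m4, m5}} = {m2, m3, m4, m5}

{m2, m3, m4, m5}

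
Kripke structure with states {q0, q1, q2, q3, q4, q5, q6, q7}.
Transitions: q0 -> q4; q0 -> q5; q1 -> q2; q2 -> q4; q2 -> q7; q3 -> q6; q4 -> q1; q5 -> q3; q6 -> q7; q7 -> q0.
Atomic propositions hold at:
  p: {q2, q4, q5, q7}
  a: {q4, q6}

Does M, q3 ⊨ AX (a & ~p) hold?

Sat(~p) = {q0, q1, q3, q6}
Sat(a & ~p) = {q6}
Sat(AX (a & ~p)) = {s : every successor in {q6}} = {q3}
q3 ∈ Sat(AX (a & ~p)) = {q3}, so the formula holds at q3.

Yes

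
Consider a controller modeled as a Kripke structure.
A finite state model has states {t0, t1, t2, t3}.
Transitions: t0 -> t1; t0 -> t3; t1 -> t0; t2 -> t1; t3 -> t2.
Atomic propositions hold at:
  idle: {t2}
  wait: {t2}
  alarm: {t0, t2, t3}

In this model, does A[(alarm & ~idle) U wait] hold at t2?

Sat(~idle) = {t0, t1, t3}
Sat(alarm & ~idle) = {t0, t3}
A[(alarm & ~idle) U wait]: least fixpoint, start Z0 = Sat(wait) = {t2}, add states in Sat(alarm & ~idle) with every successor in Z. Z1 = {t2, t3}; fixed.
Sat(A[(alarm & ~idle) U wait]) = {t2, t3}
t2 ∈ Sat(A[(alarm & ~idle) U wait]) = {t2, t3}, so the formula holds at t2.

Yes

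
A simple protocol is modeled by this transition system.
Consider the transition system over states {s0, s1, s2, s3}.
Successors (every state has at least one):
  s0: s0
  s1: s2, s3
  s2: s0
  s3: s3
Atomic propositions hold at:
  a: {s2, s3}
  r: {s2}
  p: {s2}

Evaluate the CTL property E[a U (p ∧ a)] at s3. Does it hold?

Sat(p ∧ a) = {s2}
E[a U (p ∧ a)]: least fixpoint, start Z0 = Sat((p ∧ a)) = {s2}, add states in Sat(a) with some successor in Z. Already a fixed point.
Sat(E[a U (p ∧ a)]) = {s2}
s3 ∉ Sat(E[a U (p ∧ a)]) = {s2}, so the formula does not hold at s3.

No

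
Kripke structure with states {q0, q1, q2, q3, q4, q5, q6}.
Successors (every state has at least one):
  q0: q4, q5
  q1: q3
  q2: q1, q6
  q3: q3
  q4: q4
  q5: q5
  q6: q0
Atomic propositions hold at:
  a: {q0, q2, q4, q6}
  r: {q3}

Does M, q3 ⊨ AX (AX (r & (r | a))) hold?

Sat(r | a) = {q0, q2, q3, q4, q6}
Sat(r & (r | a)) = {q3}
Sat(AX (r & (r | a))) = {s : every successor in {q3}} = {q1, q3}
Sat(AX (AX (r & (r | a)))) = {s : every successor in {q1, q3}} = {q1, q3}
q3 ∈ Sat(AX (AX (r & (r | a)))) = {q1, q3}, so the formula holds at q3.

Yes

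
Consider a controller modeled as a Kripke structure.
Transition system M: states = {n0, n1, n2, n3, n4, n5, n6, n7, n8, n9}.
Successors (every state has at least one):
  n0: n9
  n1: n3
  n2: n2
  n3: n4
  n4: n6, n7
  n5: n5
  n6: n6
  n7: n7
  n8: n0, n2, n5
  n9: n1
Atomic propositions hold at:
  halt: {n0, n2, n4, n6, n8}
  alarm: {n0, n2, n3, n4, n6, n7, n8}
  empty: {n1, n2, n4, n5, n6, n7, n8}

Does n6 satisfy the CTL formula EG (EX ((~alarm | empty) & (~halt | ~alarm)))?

No

Sat(~alarm) = {n1, n5, n9}
Sat(~alarm | empty) = {n1, n2, n4, n5, n6, n7, n8, n9}
Sat(~halt) = {n1, n3, n5, n7, n9}
Sat(~halt | ~alarm) = {n1, n3, n5, n7, n9}
Sat((~alarm | empty) & (~halt | ~alarm)) = {n1, n5, n7, n9}
Sat(EX ((~alarm | empty) & (~halt | ~alarm))) = {s : some successor in {n1, n5, n7, n9}} = {n0, n4, n5, n7, n8, n9}
EG (EX ((~alarm | empty) & (~halt | ~alarm))): greatest fixpoint, start Z0 = {n0, n4, n5, n7, n8, n9}, keep only states in Sat with some successor in Z. Z1 = {n0, n4, n5, n7, n8}; Z2 = {n4, n5, n7, n8}; fixed.
Sat(EG (EX ((~alarm | empty) & (~halt | ~alarm)))) = {n4, n5, n7, n8}
n6 ∉ Sat(EG (EX ((~alarm | empty) & (~halt | ~alarm)))) = {n4, n5, n7, n8}, so the formula does not hold at n6.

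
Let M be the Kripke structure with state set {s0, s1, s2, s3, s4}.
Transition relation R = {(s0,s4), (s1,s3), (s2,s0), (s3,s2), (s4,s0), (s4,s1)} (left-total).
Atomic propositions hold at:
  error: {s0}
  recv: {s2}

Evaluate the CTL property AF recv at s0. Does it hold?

AF recv: least fixpoint, start Z0 = {s2}, add states with every successor in Z. Z1 = {s2, s3}; Z2 = {s1, s2, s3}; fixed.
Sat(AF recv) = {s1, s2, s3}
s0 ∉ Sat(AF recv) = {s1, s2, s3}, so the formula does not hold at s0.

No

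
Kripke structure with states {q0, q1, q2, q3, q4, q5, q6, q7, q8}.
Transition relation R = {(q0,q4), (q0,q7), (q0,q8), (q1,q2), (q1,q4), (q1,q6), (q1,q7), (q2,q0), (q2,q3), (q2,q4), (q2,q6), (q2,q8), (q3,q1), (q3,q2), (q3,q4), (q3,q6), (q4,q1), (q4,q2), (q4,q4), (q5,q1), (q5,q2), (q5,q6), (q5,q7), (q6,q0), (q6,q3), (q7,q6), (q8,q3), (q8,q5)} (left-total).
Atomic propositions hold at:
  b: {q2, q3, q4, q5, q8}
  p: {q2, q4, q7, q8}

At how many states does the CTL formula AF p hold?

AF p: least fixpoint, start Z0 = {q2, q4, q7, q8}, add states with every successor in Z. Z1 = {q0, q2, q4, q7, q8}; fixed.
Sat(AF p) = {q0, q2, q4, q7, q8}
|Sat(AF p)| = |{q0, q2, q4, q7, q8}| = 5.

5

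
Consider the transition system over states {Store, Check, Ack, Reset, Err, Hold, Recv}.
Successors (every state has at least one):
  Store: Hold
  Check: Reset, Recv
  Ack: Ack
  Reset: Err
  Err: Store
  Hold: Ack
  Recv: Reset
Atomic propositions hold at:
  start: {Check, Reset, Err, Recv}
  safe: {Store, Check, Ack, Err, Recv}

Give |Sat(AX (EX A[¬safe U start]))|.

Sat(¬safe) = {Reset, Hold}
A[¬safe U start]: least fixpoint, start Z0 = Sat(start) = {Check, Reset, Err, Recv}, add states in Sat(¬safe) with every successor in Z. Already a fixed point.
Sat(A[¬safe U start]) = {Check, Reset, Err, Recv}
Sat(EX A[¬safe U start]) = {s : some successor in {Check, Reset, Err, Recv}} = {Check, Reset, Recv}
Sat(AX (EX A[¬safe U start])) = {s : every successor in {Check, Reset, Recv}} = {Check, Recv}
|Sat(AX (EX A[¬safe U start]))| = |{Check, Recv}| = 2.

2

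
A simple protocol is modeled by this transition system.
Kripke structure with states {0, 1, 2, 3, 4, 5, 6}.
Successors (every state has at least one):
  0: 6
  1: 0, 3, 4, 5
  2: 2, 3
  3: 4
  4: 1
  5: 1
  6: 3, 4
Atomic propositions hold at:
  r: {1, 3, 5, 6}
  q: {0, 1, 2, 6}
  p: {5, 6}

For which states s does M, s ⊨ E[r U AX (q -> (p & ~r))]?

{1, 3, 5, 6}

Sat(~r) = {0, 2, 4}
Sat(p & ~r) = ∅
Sat(q -> (p & ~r)) = {3, 4, 5}
Sat(AX (q -> (p & ~r))) = {s : every successor in {3, 4, 5}} = {3, 6}
E[r U AX (q -> (p & ~r))]: least fixpoint, start Z0 = Sat(AX (q -> (p & ~r))) = {3, 6}, add states in Sat(r) with some successor in Z. Z1 = {1, 3, 6}; Z2 = {1, 3, 5, 6}; fixed.
Sat(E[r U AX (q -> (p & ~r))]) = {1, 3, 5, 6}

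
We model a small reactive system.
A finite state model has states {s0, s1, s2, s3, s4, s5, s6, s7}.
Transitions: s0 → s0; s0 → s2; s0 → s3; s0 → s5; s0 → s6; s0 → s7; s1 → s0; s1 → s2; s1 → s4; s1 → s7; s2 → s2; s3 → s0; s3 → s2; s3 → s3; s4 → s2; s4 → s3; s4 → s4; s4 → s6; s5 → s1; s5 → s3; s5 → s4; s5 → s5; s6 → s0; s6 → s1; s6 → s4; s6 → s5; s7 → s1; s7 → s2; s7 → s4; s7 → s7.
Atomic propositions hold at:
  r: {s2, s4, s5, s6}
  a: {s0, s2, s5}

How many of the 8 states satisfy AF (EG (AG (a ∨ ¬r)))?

Sat(¬r) = {s0, s1, s3, s7}
Sat(a ∨ ¬r) = {s0, s1, s2, s3, s5, s7}
AG (a ∨ ¬r): greatest fixpoint, start Z0 = {s0, s1, s2, s3, s5, s7}, keep only states in Sat with every successor in Z. Z1 = {s2, s3}; Z2 = {s2}; fixed.
Sat(AG (a ∨ ¬r)) = {s2}
EG (AG (a ∨ ¬r)): greatest fixpoint, start Z0 = {s2}, keep only states in Sat with some successor in Z. Already a fixed point.
Sat(EG (AG (a ∨ ¬r))) = {s2}
AF (EG (AG (a ∨ ¬r))): least fixpoint, start Z0 = {s2}, add states with every successor in Z. Already a fixed point.
Sat(AF (EG (AG (a ∨ ¬r)))) = {s2}
|Sat(AF (EG (AG (a ∨ ¬r))))| = |{s2}| = 1.

1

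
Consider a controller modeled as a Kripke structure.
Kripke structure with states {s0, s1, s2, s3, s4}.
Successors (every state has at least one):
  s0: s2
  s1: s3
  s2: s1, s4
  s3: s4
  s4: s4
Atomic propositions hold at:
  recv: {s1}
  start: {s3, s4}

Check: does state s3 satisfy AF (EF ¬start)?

No

Sat(¬start) = {s0, s1, s2}
EF ¬start: least fixpoint, start Z0 = {s0, s1, s2}, add states with some successor in Z. Already a fixed point.
Sat(EF ¬start) = {s0, s1, s2}
AF (EF ¬start): least fixpoint, start Z0 = {s0, s1, s2}, add states with every successor in Z. Already a fixed point.
Sat(AF (EF ¬start)) = {s0, s1, s2}
s3 ∉ Sat(AF (EF ¬start)) = {s0, s1, s2}, so the formula does not hold at s3.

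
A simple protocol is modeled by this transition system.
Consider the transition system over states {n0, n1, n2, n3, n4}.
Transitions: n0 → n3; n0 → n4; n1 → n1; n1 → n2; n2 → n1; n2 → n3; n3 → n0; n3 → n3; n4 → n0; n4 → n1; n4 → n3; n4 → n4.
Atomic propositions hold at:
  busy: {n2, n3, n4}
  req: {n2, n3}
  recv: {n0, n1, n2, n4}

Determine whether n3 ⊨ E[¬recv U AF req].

Yes

Sat(¬recv) = {n3}
AF req: least fixpoint, start Z0 = {n2, n3}, add states with every successor in Z. Already a fixed point.
Sat(AF req) = {n2, n3}
E[¬recv U AF req]: least fixpoint, start Z0 = Sat(AF req) = {n2, n3}, add states in Sat(¬recv) with some successor in Z. Already a fixed point.
Sat(E[¬recv U AF req]) = {n2, n3}
n3 ∈ Sat(E[¬recv U AF req]) = {n2, n3}, so the formula holds at n3.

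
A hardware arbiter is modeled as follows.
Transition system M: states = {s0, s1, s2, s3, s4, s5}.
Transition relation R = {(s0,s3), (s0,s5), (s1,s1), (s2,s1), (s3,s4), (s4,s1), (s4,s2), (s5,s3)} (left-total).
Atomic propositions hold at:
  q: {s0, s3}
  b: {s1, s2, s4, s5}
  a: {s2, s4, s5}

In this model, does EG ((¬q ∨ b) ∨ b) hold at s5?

Sat(¬q) = {s1, s2, s4, s5}
Sat(¬q ∨ b) = {s1, s2, s4, s5}
Sat((¬q ∨ b) ∨ b) = {s1, s2, s4, s5}
EG ((¬q ∨ b) ∨ b): greatest fixpoint, start Z0 = {s1, s2, s4, s5}, keep only states in Sat with some successor in Z. Z1 = {s1, s2, s4}; fixed.
Sat(EG ((¬q ∨ b) ∨ b)) = {s1, s2, s4}
s5 ∉ Sat(EG ((¬q ∨ b) ∨ b)) = {s1, s2, s4}, so the formula does not hold at s5.

No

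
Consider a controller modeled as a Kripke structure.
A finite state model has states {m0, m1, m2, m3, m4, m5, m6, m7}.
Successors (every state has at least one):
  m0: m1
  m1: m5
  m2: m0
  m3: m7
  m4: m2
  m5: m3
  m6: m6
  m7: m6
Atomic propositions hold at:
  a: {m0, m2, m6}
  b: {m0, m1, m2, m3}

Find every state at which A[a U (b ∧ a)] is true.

{m0, m2}

Sat(b ∧ a) = {m0, m2}
A[a U (b ∧ a)]: least fixpoint, start Z0 = Sat((b ∧ a)) = {m0, m2}, add states in Sat(a) with every successor in Z. Already a fixed point.
Sat(A[a U (b ∧ a)]) = {m0, m2}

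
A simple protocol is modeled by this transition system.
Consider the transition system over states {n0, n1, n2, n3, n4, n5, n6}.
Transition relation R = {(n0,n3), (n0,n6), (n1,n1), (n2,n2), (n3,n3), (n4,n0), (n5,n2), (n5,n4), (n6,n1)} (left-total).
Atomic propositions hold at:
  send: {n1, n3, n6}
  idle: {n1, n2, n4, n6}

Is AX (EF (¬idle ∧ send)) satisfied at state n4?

Sat(¬idle) = {n0, n3, n5}
Sat(¬idle ∧ send) = {n3}
EF (¬idle ∧ send): least fixpoint, start Z0 = {n3}, add states with some successor in Z. Z1 = {n0, n3}; Z2 = {n0, n3, n4}; Z3 = {n0, n3, n4, n5}; fixed.
Sat(EF (¬idle ∧ send)) = {n0, n3, n4, n5}
Sat(AX (EF (¬idle ∧ send))) = {s : every successor in {n0, n3, n4, n5}} = {n3, n4}
n4 ∈ Sat(AX (EF (¬idle ∧ send))) = {n3, n4}, so the formula holds at n4.

Yes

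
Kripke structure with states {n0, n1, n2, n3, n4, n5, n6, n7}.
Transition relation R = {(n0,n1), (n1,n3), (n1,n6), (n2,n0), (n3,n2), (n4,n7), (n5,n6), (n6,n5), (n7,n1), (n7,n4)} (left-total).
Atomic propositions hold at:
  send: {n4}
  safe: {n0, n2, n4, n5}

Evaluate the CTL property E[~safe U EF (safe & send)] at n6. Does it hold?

No

Sat(~safe) = {n1, n3, n6, n7}
Sat(safe & send) = {n4}
EF (safe & send): least fixpoint, start Z0 = {n4}, add states with some successor in Z. Z1 = {n4, n7}; fixed.
Sat(EF (safe & send)) = {n4, n7}
E[~safe U EF (safe & send)]: least fixpoint, start Z0 = Sat(EF (safe & send)) = {n4, n7}, add states in Sat(~safe) with some successor in Z. Already a fixed point.
Sat(E[~safe U EF (safe & send)]) = {n4, n7}
n6 ∉ Sat(E[~safe U EF (safe & send)]) = {n4, n7}, so the formula does not hold at n6.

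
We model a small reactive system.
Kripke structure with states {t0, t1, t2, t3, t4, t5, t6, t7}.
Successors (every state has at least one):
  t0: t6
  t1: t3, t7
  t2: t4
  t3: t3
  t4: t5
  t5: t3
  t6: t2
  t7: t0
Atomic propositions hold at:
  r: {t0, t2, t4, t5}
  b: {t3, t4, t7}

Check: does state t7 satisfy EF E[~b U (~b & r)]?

Sat(~b) = {t0, t1, t2, t5, t6}
Sat(~b & r) = {t0, t2, t5}
E[~b U (~b & r)]: least fixpoint, start Z0 = Sat((~b & r)) = {t0, t2, t5}, add states in Sat(~b) with some successor in Z. Z1 = {t0, t2, t5, t6}; fixed.
Sat(E[~b U (~b & r)]) = {t0, t2, t5, t6}
EF E[~b U (~b & r)]: least fixpoint, start Z0 = {t0, t2, t5, t6}, add states with some successor in Z. Z1 = {t0, t2, t4, t5, t6, t7}; Z2 = {t0, t1, t2, t4, t5, t6, t7}; fixed.
Sat(EF E[~b U (~b & r)]) = {t0, t1, t2, t4, t5, t6, t7}
t7 ∈ Sat(EF E[~b U (~b & r)]) = {t0, t1, t2, t4, t5, t6, t7}, so the formula holds at t7.

Yes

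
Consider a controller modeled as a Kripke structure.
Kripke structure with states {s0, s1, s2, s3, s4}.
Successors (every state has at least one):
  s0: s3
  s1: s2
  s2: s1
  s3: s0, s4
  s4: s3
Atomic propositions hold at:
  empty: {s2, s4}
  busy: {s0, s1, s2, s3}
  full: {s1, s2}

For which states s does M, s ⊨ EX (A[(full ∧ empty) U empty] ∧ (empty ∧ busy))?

Sat(full ∧ empty) = {s2}
A[(full ∧ empty) U empty]: least fixpoint, start Z0 = Sat(empty) = {s2, s4}, add states in Sat(full ∧ empty) with every successor in Z. Already a fixed point.
Sat(A[(full ∧ empty) U empty]) = {s2, s4}
Sat(empty ∧ busy) = {s2}
Sat(A[(full ∧ empty) U empty] ∧ (empty ∧ busy)) = {s2}
Sat(EX (A[(full ∧ empty) U empty] ∧ (empty ∧ busy))) = {s : some successor in {s2}} = {s1}

{s1}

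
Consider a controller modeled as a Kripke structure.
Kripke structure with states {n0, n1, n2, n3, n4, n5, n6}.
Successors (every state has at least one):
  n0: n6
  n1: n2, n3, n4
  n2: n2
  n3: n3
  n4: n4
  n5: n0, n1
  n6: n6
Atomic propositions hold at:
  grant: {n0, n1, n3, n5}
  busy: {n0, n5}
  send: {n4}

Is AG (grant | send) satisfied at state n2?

No

Sat(grant | send) = {n0, n1, n3, n4, n5}
AG (grant | send): greatest fixpoint, start Z0 = {n0, n1, n3, n4, n5}, keep only states in Sat with every successor in Z. Z1 = {n3, n4, n5}; Z2 = {n3, n4}; fixed.
Sat(AG (grant | send)) = {n3, n4}
n2 ∉ Sat(AG (grant | send)) = {n3, n4}, so the formula does not hold at n2.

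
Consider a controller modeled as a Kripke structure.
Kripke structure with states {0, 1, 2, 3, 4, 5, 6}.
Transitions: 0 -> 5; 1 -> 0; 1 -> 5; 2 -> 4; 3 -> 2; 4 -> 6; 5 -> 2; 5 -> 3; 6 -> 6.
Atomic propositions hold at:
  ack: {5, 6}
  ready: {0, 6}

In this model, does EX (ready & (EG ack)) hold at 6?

Yes

EG ack: greatest fixpoint, start Z0 = {5, 6}, keep only states in Sat with some successor in Z. Z1 = {6}; fixed.
Sat(EG ack) = {6}
Sat(ready & (EG ack)) = {6}
Sat(EX (ready & (EG ack))) = {s : some successor in {6}} = {4, 6}
6 ∈ Sat(EX (ready & (EG ack))) = {4, 6}, so the formula holds at 6.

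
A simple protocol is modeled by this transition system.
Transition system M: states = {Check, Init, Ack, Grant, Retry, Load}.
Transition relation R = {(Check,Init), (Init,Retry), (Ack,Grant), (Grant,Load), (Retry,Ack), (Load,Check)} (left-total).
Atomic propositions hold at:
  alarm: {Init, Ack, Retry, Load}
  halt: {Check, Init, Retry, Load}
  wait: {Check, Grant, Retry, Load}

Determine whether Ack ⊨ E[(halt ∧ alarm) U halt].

No

Sat(halt ∧ alarm) = {Init, Retry, Load}
E[(halt ∧ alarm) U halt]: least fixpoint, start Z0 = Sat(halt) = {Check, Init, Retry, Load}, add states in Sat(halt ∧ alarm) with some successor in Z. Already a fixed point.
Sat(E[(halt ∧ alarm) U halt]) = {Check, Init, Retry, Load}
Ack ∉ Sat(E[(halt ∧ alarm) U halt]) = {Check, Init, Retry, Load}, so the formula does not hold at Ack.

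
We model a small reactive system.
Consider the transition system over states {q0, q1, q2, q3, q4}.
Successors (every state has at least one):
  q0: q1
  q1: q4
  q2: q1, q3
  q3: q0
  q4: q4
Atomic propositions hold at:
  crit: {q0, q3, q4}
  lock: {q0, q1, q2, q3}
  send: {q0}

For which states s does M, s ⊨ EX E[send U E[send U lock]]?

{q0, q2, q3}

E[send U lock]: least fixpoint, start Z0 = Sat(lock) = {q0, q1, q2, q3}, add states in Sat(send) with some successor in Z. Already a fixed point.
Sat(E[send U lock]) = {q0, q1, q2, q3}
E[send U E[send U lock]]: least fixpoint, start Z0 = Sat(E[send U lock]) = {q0, q1, q2, q3}, add states in Sat(send) with some successor in Z. Already a fixed point.
Sat(E[send U E[send U lock]]) = {q0, q1, q2, q3}
Sat(EX E[send U E[send U lock]]) = {s : some successor in {q0, q1, q2, q3}} = {q0, q2, q3}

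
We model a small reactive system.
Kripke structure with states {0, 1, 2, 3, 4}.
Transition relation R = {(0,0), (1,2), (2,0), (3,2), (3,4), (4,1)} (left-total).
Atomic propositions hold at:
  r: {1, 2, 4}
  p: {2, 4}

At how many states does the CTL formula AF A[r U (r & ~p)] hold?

2

Sat(~p) = {0, 1, 3}
Sat(r & ~p) = {1}
A[r U (r & ~p)]: least fixpoint, start Z0 = Sat((r & ~p)) = {1}, add states in Sat(r) with every successor in Z. Z1 = {1, 4}; fixed.
Sat(A[r U (r & ~p)]) = {1, 4}
AF A[r U (r & ~p)]: least fixpoint, start Z0 = {1, 4}, add states with every successor in Z. Already a fixed point.
Sat(AF A[r U (r & ~p)]) = {1, 4}
|Sat(AF A[r U (r & ~p)])| = |{1, 4}| = 2.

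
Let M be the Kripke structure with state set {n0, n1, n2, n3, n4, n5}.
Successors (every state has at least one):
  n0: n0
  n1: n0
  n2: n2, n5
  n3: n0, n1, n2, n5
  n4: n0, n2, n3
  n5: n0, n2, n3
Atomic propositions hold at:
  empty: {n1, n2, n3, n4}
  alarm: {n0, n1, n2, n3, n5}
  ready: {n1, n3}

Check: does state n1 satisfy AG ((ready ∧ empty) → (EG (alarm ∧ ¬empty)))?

No

Sat(ready ∧ empty) = {n1, n3}
Sat(¬empty) = {n0, n5}
Sat(alarm ∧ ¬empty) = {n0, n5}
EG (alarm ∧ ¬empty): greatest fixpoint, start Z0 = {n0, n5}, keep only states in Sat with some successor in Z. Already a fixed point.
Sat(EG (alarm ∧ ¬empty)) = {n0, n5}
Sat((ready ∧ empty) → (EG (alarm ∧ ¬empty))) = {n0, n2, n4, n5}
AG ((ready ∧ empty) → (EG (alarm ∧ ¬empty))): greatest fixpoint, start Z0 = {n0, n2, n4, n5}, keep only states in Sat with every successor in Z. Z1 = {n0, n2}; Z2 = {n0}; fixed.
Sat(AG ((ready ∧ empty) → (EG (alarm ∧ ¬empty)))) = {n0}
n1 ∉ Sat(AG ((ready ∧ empty) → (EG (alarm ∧ ¬empty)))) = {n0}, so the formula does not hold at n1.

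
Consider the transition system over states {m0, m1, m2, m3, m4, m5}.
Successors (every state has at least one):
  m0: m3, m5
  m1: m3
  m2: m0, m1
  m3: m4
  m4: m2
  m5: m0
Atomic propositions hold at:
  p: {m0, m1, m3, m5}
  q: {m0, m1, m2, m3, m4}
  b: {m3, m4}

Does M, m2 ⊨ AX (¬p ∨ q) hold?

Yes

Sat(¬p) = {m2, m4}
Sat(¬p ∨ q) = {m0, m1, m2, m3, m4}
Sat(AX (¬p ∨ q)) = {s : every successor in {m0, m1, m2, m3, m4}} = {m1, m2, m3, m4, m5}
m2 ∈ Sat(AX (¬p ∨ q)) = {m1, m2, m3, m4, m5}, so the formula holds at m2.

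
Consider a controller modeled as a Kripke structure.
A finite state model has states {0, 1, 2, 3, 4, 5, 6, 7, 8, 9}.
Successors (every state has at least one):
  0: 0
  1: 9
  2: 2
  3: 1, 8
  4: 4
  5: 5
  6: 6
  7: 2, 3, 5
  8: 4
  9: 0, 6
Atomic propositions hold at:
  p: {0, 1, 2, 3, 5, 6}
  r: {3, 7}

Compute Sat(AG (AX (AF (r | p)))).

{0, 1, 2, 5, 6, 9}

Sat(r | p) = {0, 1, 2, 3, 5, 6, 7}
AF (r | p): least fixpoint, start Z0 = {0, 1, 2, 3, 5, 6, 7}, add states with every successor in Z. Z1 = {0, 1, 2, 3, 5, 6, 7, 9}; fixed.
Sat(AF (r | p)) = {0, 1, 2, 3, 5, 6, 7, 9}
Sat(AX (AF (r | p))) = {s : every successor in {0, 1, 2, 3, 5, 6, 7, 9}} = {0, 1, 2, 5, 6, 7, 9}
AG (AX (AF (r | p))): greatest fixpoint, start Z0 = {0, 1, 2, 5, 6, 7, 9}, keep only states in Sat with every successor in Z. Z1 = {0, 1, 2, 5, 6, 9}; fixed.
Sat(AG (AX (AF (r | p)))) = {0, 1, 2, 5, 6, 9}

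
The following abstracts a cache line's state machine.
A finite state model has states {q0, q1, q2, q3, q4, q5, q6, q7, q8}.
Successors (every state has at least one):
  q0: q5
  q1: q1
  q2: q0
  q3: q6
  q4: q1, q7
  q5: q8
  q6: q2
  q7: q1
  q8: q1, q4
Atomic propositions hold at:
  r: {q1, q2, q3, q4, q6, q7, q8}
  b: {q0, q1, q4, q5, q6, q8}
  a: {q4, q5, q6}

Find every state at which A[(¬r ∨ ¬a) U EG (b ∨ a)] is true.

Sat(¬r) = {q0, q5}
Sat(¬a) = {q0, q1, q2, q3, q7, q8}
Sat(¬r ∨ ¬a) = {q0, q1, q2, q3, q5, q7, q8}
Sat(b ∨ a) = {q0, q1, q4, q5, q6, q8}
EG (b ∨ a): greatest fixpoint, start Z0 = {q0, q1, q4, q5, q6, q8}, keep only states in Sat with some successor in Z. Z1 = {q0, q1, q4, q5, q8}; fixed.
Sat(EG (b ∨ a)) = {q0, q1, q4, q5, q8}
A[(¬r ∨ ¬a) U EG (b ∨ a)]: least fixpoint, start Z0 = Sat(EG (b ∨ a)) = {q0, q1, q4, q5, q8}, add states in Sat(¬r ∨ ¬a) with every successor in Z. Z1 = {q0, q1, q2, q4, q5, q7, q8}; fixed.
Sat(A[(¬r ∨ ¬a) U EG (b ∨ a)]) = {q0, q1, q2, q4, q5, q7, q8}

{q0, q1, q2, q4, q5, q7, q8}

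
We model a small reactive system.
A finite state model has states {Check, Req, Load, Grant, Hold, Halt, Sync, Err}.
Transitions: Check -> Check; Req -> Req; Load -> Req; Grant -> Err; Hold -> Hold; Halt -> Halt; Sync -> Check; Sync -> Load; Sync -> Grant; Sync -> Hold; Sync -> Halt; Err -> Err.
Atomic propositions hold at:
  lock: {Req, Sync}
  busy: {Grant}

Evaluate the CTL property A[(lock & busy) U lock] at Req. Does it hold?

Sat(lock & busy) = ∅
A[(lock & busy) U lock]: least fixpoint, start Z0 = Sat(lock) = {Req, Sync}, add states in Sat(lock & busy) with every successor in Z. Already a fixed point.
Sat(A[(lock & busy) U lock]) = {Req, Sync}
Req ∈ Sat(A[(lock & busy) U lock]) = {Req, Sync}, so the formula holds at Req.

Yes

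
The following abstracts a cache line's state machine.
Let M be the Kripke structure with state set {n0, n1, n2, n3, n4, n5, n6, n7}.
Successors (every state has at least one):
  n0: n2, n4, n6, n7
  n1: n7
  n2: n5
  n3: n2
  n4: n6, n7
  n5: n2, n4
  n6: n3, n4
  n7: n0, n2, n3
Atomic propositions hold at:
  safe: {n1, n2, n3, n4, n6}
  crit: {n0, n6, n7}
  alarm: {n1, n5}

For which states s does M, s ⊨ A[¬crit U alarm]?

Sat(¬crit) = {n1, n2, n3, n4, n5}
A[¬crit U alarm]: least fixpoint, start Z0 = Sat(alarm) = {n1, n5}, add states in Sat(¬crit) with every successor in Z. Z1 = {n1, n2, n5}; Z2 = {n1, n2, n3, n5}; fixed.
Sat(A[¬crit U alarm]) = {n1, n2, n3, n5}

{n1, n2, n3, n5}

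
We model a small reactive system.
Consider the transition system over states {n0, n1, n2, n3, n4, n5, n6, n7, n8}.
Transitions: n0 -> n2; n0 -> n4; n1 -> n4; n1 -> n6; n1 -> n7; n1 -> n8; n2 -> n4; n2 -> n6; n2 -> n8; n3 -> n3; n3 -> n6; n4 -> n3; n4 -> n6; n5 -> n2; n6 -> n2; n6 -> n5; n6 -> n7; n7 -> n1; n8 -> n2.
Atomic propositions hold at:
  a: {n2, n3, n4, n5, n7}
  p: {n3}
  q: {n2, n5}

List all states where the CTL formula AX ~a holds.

Sat(~a) = {n0, n1, n6, n8}
Sat(AX ~a) = {s : every successor in {n0, n1, n6, n8}} = {n7}

{n7}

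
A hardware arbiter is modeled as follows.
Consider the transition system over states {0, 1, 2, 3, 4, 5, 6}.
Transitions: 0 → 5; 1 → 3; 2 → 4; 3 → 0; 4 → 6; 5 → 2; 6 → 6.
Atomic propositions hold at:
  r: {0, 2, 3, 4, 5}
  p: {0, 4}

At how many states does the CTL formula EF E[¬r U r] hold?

6

Sat(¬r) = {1, 6}
E[¬r U r]: least fixpoint, start Z0 = Sat(r) = {0, 2, 3, 4, 5}, add states in Sat(¬r) with some successor in Z. Z1 = {0, 1, 2, 3, 4, 5}; fixed.
Sat(E[¬r U r]) = {0, 1, 2, 3, 4, 5}
EF E[¬r U r]: least fixpoint, start Z0 = {0, 1, 2, 3, 4, 5}, add states with some successor in Z. Already a fixed point.
Sat(EF E[¬r U r]) = {0, 1, 2, 3, 4, 5}
|Sat(EF E[¬r U r])| = |{0, 1, 2, 3, 4, 5}| = 6.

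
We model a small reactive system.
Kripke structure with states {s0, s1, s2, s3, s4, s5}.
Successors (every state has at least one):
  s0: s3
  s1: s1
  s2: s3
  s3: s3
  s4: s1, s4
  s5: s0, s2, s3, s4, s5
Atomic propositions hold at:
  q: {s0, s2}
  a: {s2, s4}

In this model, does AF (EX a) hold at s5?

Sat(EX a) = {s : some successor in {s2, s4}} = {s4, s5}
AF (EX a): least fixpoint, start Z0 = {s4, s5}, add states with every successor in Z. Already a fixed point.
Sat(AF (EX a)) = {s4, s5}
s5 ∈ Sat(AF (EX a)) = {s4, s5}, so the formula holds at s5.

Yes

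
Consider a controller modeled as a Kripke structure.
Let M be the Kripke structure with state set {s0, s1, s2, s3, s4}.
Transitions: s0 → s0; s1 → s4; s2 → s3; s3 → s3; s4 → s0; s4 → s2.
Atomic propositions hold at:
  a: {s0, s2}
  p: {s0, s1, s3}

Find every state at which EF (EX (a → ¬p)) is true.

{s1, s2, s3, s4}

Sat(¬p) = {s2, s4}
Sat(a → ¬p) = {s1, s2, s3, s4}
Sat(EX (a → ¬p)) = {s : some successor in {s1, s2, s3, s4}} = {s1, s2, s3, s4}
EF (EX (a → ¬p)): least fixpoint, start Z0 = {s1, s2, s3, s4}, add states with some successor in Z. Already a fixed point.
Sat(EF (EX (a → ¬p))) = {s1, s2, s3, s4}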